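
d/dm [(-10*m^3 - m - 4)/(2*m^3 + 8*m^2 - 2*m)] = (-20*m^4 + 11*m^3 + 8*m^2 + 16*m - 2)/(m^2*(m^4 + 8*m^3 + 14*m^2 - 8*m + 1))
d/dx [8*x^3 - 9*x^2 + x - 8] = 24*x^2 - 18*x + 1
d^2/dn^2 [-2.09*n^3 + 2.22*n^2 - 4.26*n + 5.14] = 4.44 - 12.54*n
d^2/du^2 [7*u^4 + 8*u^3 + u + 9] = 12*u*(7*u + 4)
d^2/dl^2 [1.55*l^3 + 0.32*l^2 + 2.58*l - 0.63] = 9.3*l + 0.64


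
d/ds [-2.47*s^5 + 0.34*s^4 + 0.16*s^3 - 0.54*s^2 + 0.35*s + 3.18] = -12.35*s^4 + 1.36*s^3 + 0.48*s^2 - 1.08*s + 0.35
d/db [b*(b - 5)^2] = (b - 5)*(3*b - 5)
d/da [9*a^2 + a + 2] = 18*a + 1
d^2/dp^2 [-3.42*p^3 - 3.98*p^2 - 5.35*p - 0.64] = -20.52*p - 7.96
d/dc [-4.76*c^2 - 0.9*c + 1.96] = -9.52*c - 0.9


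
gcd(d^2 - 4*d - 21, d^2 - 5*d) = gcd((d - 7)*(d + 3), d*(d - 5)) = 1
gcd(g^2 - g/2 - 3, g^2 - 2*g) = g - 2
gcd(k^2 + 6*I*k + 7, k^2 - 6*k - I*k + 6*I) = k - I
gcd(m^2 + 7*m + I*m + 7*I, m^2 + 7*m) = m + 7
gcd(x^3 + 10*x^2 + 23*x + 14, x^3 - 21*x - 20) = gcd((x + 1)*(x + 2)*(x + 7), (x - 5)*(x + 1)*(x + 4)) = x + 1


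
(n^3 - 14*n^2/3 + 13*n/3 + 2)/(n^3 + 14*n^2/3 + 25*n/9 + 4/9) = 3*(n^2 - 5*n + 6)/(3*n^2 + 13*n + 4)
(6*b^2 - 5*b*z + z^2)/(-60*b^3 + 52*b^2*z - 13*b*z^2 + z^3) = (-3*b + z)/(30*b^2 - 11*b*z + z^2)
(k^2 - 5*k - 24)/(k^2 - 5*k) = (k^2 - 5*k - 24)/(k*(k - 5))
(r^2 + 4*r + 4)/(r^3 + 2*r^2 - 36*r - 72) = (r + 2)/(r^2 - 36)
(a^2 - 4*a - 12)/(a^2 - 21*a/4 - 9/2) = 4*(a + 2)/(4*a + 3)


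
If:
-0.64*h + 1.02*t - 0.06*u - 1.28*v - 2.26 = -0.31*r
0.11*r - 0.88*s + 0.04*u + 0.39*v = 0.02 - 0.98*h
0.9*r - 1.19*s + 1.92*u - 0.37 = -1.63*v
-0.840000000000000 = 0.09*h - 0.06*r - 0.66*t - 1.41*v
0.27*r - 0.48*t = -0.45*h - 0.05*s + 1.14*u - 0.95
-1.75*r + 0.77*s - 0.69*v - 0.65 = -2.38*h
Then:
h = 0.58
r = 0.82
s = 0.61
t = 1.96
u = 0.46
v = -0.32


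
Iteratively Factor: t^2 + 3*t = (t + 3)*(t)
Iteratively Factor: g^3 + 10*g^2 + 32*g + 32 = (g + 2)*(g^2 + 8*g + 16) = (g + 2)*(g + 4)*(g + 4)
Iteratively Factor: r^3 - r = (r - 1)*(r^2 + r) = (r - 1)*(r + 1)*(r)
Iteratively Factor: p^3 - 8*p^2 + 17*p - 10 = (p - 5)*(p^2 - 3*p + 2) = (p - 5)*(p - 1)*(p - 2)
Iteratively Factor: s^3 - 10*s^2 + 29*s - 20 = (s - 4)*(s^2 - 6*s + 5) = (s - 4)*(s - 1)*(s - 5)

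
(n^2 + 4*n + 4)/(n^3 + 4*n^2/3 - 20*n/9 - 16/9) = 9*(n + 2)/(9*n^2 - 6*n - 8)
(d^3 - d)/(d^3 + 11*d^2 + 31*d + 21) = d*(d - 1)/(d^2 + 10*d + 21)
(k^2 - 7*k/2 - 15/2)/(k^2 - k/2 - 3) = (k - 5)/(k - 2)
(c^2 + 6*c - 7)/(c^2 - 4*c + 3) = (c + 7)/(c - 3)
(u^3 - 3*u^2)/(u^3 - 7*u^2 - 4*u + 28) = u^2*(u - 3)/(u^3 - 7*u^2 - 4*u + 28)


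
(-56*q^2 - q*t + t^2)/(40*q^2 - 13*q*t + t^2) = (-7*q - t)/(5*q - t)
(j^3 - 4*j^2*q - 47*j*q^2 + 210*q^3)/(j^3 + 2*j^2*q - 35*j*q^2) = (j - 6*q)/j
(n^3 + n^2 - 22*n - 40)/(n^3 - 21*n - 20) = (n + 2)/(n + 1)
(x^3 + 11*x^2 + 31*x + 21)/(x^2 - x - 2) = (x^2 + 10*x + 21)/(x - 2)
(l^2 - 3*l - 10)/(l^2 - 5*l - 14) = (l - 5)/(l - 7)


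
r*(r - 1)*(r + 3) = r^3 + 2*r^2 - 3*r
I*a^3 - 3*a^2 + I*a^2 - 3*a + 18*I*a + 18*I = (a - 3*I)*(a + 6*I)*(I*a + I)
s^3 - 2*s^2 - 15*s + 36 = (s - 3)^2*(s + 4)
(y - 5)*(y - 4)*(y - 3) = y^3 - 12*y^2 + 47*y - 60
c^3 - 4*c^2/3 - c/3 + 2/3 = (c - 1)^2*(c + 2/3)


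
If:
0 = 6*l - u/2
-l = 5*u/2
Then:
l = 0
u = 0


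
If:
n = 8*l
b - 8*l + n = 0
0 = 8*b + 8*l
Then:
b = 0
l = 0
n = 0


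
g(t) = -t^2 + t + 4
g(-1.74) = -0.77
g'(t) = 1 - 2*t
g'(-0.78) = 2.56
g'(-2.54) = 6.08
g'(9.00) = -17.00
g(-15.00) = -236.00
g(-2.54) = -4.99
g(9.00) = -68.00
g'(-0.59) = 2.18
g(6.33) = -29.74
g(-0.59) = 3.06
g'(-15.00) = 31.00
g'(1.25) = -1.50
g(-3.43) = -11.19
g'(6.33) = -11.66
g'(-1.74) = 4.48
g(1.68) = 2.86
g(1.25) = 3.69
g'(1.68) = -2.36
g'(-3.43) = 7.86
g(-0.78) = 2.61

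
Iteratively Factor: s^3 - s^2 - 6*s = (s - 3)*(s^2 + 2*s) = (s - 3)*(s + 2)*(s)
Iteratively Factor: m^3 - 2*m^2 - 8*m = (m + 2)*(m^2 - 4*m) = (m - 4)*(m + 2)*(m)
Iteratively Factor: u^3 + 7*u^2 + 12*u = (u + 3)*(u^2 + 4*u) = u*(u + 3)*(u + 4)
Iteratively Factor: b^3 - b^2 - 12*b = (b + 3)*(b^2 - 4*b) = b*(b + 3)*(b - 4)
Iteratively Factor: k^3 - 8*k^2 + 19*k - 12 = (k - 4)*(k^2 - 4*k + 3) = (k - 4)*(k - 1)*(k - 3)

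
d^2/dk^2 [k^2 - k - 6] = 2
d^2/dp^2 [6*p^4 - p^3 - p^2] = 72*p^2 - 6*p - 2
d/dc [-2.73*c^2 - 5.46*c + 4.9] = -5.46*c - 5.46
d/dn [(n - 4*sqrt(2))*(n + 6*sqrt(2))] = 2*n + 2*sqrt(2)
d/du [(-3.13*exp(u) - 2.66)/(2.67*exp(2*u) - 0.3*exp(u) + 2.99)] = (8.3571*exp(2*u) + 14.2044*exp(u) - 10.1567)*exp(u)/(7.1289*exp(4*u) - 1.602*exp(3*u) + 16.0566*exp(2*u) - 1.794*exp(u) + 8.9401)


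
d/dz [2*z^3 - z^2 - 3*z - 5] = 6*z^2 - 2*z - 3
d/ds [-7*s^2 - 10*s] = -14*s - 10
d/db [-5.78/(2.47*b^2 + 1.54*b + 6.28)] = (28.5532*b + 8.9012)/(2.47*b^2 + 1.54*b + 6.28)^2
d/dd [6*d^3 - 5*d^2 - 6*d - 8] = 18*d^2 - 10*d - 6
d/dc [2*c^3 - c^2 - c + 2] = 6*c^2 - 2*c - 1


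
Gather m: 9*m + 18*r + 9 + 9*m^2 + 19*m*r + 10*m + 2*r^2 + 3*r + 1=9*m^2 + m*(19*r + 19) + 2*r^2 + 21*r + 10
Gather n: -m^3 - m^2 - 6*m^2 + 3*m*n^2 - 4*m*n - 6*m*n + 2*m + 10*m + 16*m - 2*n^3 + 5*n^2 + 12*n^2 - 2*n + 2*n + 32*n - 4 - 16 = -m^3 - 7*m^2 + 28*m - 2*n^3 + n^2*(3*m + 17) + n*(32 - 10*m) - 20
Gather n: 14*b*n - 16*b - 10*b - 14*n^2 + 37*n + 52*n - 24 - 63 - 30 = -26*b - 14*n^2 + n*(14*b + 89) - 117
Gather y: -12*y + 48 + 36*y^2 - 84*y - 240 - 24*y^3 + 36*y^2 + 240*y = -24*y^3 + 72*y^2 + 144*y - 192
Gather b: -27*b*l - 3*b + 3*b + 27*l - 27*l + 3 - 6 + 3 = -27*b*l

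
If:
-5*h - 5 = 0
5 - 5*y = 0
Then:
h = -1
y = 1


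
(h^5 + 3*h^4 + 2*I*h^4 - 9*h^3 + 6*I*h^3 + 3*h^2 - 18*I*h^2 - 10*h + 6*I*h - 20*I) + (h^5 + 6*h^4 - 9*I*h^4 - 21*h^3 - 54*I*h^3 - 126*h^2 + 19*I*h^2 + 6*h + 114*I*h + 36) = 2*h^5 + 9*h^4 - 7*I*h^4 - 30*h^3 - 48*I*h^3 - 123*h^2 + I*h^2 - 4*h + 120*I*h + 36 - 20*I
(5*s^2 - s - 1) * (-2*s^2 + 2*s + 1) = -10*s^4 + 12*s^3 + 5*s^2 - 3*s - 1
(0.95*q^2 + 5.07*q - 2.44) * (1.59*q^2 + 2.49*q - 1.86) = 1.5105*q^4 + 10.4268*q^3 + 6.9777*q^2 - 15.5058*q + 4.5384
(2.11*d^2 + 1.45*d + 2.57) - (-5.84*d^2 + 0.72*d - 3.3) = 7.95*d^2 + 0.73*d + 5.87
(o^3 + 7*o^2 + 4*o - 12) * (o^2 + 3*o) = o^5 + 10*o^4 + 25*o^3 - 36*o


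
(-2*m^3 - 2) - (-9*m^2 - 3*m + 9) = -2*m^3 + 9*m^2 + 3*m - 11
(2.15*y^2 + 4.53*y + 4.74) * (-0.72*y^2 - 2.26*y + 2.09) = -1.548*y^4 - 8.1206*y^3 - 9.1571*y^2 - 1.2447*y + 9.9066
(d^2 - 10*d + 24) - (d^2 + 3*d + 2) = 22 - 13*d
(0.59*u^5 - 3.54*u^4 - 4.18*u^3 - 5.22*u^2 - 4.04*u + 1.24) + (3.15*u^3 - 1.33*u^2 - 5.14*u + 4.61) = 0.59*u^5 - 3.54*u^4 - 1.03*u^3 - 6.55*u^2 - 9.18*u + 5.85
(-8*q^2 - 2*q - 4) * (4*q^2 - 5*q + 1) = -32*q^4 + 32*q^3 - 14*q^2 + 18*q - 4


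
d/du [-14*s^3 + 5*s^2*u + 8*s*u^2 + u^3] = 5*s^2 + 16*s*u + 3*u^2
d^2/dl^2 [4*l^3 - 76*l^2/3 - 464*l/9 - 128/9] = 24*l - 152/3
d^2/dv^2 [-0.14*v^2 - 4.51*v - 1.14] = -0.280000000000000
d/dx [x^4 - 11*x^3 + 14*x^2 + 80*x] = 4*x^3 - 33*x^2 + 28*x + 80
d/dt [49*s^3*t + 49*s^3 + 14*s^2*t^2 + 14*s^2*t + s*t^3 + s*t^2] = s*(49*s^2 + 28*s*t + 14*s + 3*t^2 + 2*t)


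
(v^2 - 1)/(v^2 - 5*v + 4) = (v + 1)/(v - 4)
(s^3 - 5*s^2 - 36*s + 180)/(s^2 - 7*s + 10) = (s^2 - 36)/(s - 2)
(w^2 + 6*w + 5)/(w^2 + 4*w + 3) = (w + 5)/(w + 3)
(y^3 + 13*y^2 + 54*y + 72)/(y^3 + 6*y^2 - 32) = (y^2 + 9*y + 18)/(y^2 + 2*y - 8)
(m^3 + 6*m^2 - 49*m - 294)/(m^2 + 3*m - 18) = (m^2 - 49)/(m - 3)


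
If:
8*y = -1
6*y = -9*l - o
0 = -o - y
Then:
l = 5/72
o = 1/8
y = -1/8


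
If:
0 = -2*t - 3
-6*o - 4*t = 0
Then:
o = 1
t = -3/2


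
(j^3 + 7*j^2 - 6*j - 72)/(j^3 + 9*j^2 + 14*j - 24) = (j - 3)/(j - 1)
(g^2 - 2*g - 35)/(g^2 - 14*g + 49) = (g + 5)/(g - 7)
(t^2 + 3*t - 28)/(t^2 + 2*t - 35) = (t - 4)/(t - 5)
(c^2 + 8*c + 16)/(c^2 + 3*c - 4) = (c + 4)/(c - 1)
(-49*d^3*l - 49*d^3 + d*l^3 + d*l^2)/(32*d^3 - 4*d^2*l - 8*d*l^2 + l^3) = d*(-49*d^2*l - 49*d^2 + l^3 + l^2)/(32*d^3 - 4*d^2*l - 8*d*l^2 + l^3)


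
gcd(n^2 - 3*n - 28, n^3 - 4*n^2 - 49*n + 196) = n - 7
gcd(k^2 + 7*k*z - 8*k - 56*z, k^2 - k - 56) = k - 8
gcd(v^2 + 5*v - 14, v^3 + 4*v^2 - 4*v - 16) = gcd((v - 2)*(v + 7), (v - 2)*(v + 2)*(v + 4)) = v - 2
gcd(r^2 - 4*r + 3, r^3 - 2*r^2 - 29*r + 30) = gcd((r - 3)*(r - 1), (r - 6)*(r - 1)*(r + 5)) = r - 1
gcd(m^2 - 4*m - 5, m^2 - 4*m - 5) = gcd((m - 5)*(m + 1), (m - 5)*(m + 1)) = m^2 - 4*m - 5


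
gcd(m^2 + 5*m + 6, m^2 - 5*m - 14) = m + 2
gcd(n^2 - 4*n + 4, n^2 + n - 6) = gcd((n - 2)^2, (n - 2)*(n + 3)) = n - 2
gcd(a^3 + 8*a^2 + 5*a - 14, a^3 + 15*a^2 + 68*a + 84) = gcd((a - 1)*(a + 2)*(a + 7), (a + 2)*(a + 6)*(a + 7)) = a^2 + 9*a + 14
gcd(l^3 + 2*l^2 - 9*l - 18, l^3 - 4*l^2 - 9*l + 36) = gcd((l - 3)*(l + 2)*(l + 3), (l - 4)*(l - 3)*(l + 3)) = l^2 - 9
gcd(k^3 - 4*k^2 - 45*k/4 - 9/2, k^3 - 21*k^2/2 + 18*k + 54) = k^2 - 9*k/2 - 9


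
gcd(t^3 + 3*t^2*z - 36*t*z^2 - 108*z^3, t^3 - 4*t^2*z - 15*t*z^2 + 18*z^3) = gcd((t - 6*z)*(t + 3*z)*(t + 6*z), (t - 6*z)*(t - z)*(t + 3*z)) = -t^2 + 3*t*z + 18*z^2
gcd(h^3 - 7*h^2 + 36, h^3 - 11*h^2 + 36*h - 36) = h^2 - 9*h + 18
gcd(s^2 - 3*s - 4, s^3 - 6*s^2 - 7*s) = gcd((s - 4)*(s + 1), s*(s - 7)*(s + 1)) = s + 1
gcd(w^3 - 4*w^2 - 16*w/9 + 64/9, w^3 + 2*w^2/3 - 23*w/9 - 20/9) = w + 4/3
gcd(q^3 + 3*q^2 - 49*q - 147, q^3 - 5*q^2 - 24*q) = q + 3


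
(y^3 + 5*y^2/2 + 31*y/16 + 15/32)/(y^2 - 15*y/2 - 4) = (y^2 + 2*y + 15/16)/(y - 8)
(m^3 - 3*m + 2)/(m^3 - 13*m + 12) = (m^2 + m - 2)/(m^2 + m - 12)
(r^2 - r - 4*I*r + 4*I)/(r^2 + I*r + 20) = (r - 1)/(r + 5*I)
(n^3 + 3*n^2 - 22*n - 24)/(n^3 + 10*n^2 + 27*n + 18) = (n - 4)/(n + 3)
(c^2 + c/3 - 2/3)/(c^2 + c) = (c - 2/3)/c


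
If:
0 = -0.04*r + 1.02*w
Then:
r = 25.5*w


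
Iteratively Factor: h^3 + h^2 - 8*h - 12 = (h + 2)*(h^2 - h - 6) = (h - 3)*(h + 2)*(h + 2)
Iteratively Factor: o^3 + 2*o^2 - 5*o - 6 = (o - 2)*(o^2 + 4*o + 3) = (o - 2)*(o + 3)*(o + 1)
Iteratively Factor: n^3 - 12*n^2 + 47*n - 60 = (n - 5)*(n^2 - 7*n + 12) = (n - 5)*(n - 4)*(n - 3)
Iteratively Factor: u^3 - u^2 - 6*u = (u - 3)*(u^2 + 2*u) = u*(u - 3)*(u + 2)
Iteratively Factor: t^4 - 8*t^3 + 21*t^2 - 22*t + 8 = (t - 1)*(t^3 - 7*t^2 + 14*t - 8) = (t - 1)^2*(t^2 - 6*t + 8) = (t - 2)*(t - 1)^2*(t - 4)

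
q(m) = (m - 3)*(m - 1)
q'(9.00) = 14.00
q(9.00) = 48.00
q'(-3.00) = -10.00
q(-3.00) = 24.00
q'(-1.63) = -7.26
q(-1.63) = 12.18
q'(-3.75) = -11.50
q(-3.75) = 32.06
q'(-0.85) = -5.70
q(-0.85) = 7.12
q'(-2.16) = -8.32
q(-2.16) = 16.31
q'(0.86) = -2.28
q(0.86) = 0.30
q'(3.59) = 3.18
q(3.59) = 1.53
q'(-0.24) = -4.48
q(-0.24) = 4.02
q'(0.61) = -2.78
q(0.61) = 0.93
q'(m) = 2*m - 4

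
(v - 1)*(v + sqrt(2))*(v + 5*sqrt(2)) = v^3 - v^2 + 6*sqrt(2)*v^2 - 6*sqrt(2)*v + 10*v - 10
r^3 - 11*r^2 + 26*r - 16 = (r - 8)*(r - 2)*(r - 1)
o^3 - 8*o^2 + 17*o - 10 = (o - 5)*(o - 2)*(o - 1)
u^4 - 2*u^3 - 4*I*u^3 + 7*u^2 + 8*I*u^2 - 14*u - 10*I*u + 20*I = (u - 2)*(u - 5*I)*(u - I)*(u + 2*I)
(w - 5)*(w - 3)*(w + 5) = w^3 - 3*w^2 - 25*w + 75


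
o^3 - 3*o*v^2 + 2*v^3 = (o - v)^2*(o + 2*v)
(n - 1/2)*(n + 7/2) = n^2 + 3*n - 7/4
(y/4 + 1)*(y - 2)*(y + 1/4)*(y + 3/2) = y^4/4 + 15*y^3/16 - 33*y^2/32 - 53*y/16 - 3/4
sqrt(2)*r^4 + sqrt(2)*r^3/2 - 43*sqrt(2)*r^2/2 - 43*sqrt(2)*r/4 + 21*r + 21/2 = (r - 3*sqrt(2))*(r - sqrt(2)/2)*(r + 7*sqrt(2)/2)*(sqrt(2)*r + sqrt(2)/2)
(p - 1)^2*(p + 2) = p^3 - 3*p + 2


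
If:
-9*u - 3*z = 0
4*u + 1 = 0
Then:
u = -1/4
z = 3/4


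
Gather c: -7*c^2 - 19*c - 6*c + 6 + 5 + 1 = -7*c^2 - 25*c + 12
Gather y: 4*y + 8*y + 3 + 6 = 12*y + 9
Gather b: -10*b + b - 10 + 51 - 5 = 36 - 9*b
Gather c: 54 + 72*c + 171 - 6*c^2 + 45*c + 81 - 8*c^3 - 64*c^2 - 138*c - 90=-8*c^3 - 70*c^2 - 21*c + 216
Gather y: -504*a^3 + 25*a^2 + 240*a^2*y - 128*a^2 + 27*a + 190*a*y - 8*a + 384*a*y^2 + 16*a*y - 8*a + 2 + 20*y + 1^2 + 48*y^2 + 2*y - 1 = -504*a^3 - 103*a^2 + 11*a + y^2*(384*a + 48) + y*(240*a^2 + 206*a + 22) + 2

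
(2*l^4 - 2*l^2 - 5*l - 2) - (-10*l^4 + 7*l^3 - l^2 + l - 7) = 12*l^4 - 7*l^3 - l^2 - 6*l + 5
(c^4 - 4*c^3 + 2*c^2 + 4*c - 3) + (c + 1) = c^4 - 4*c^3 + 2*c^2 + 5*c - 2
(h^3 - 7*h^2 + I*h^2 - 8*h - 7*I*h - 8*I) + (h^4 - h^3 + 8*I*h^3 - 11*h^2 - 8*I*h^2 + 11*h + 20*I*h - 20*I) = h^4 + 8*I*h^3 - 18*h^2 - 7*I*h^2 + 3*h + 13*I*h - 28*I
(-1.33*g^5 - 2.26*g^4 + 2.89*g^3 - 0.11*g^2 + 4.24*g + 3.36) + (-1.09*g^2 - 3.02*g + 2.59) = -1.33*g^5 - 2.26*g^4 + 2.89*g^3 - 1.2*g^2 + 1.22*g + 5.95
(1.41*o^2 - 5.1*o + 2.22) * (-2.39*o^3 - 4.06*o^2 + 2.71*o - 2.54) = -3.3699*o^5 + 6.4644*o^4 + 19.2213*o^3 - 26.4156*o^2 + 18.9702*o - 5.6388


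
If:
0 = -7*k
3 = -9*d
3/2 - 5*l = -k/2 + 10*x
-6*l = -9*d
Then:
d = -1/3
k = 0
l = -1/2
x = 2/5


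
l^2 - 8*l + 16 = (l - 4)^2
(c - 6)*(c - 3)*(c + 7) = c^3 - 2*c^2 - 45*c + 126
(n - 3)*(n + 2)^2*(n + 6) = n^4 + 7*n^3 - 2*n^2 - 60*n - 72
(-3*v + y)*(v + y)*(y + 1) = -3*v^2*y - 3*v^2 - 2*v*y^2 - 2*v*y + y^3 + y^2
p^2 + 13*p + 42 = (p + 6)*(p + 7)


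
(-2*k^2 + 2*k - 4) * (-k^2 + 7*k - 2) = 2*k^4 - 16*k^3 + 22*k^2 - 32*k + 8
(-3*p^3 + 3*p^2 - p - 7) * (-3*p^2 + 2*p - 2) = 9*p^5 - 15*p^4 + 15*p^3 + 13*p^2 - 12*p + 14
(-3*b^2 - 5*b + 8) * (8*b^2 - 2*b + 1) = -24*b^4 - 34*b^3 + 71*b^2 - 21*b + 8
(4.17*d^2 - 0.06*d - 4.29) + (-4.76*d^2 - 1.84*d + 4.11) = -0.59*d^2 - 1.9*d - 0.18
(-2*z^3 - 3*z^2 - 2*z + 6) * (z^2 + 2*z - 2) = -2*z^5 - 7*z^4 - 4*z^3 + 8*z^2 + 16*z - 12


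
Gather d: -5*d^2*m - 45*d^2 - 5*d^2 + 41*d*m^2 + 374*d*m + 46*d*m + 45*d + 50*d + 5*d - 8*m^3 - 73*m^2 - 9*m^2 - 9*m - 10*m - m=d^2*(-5*m - 50) + d*(41*m^2 + 420*m + 100) - 8*m^3 - 82*m^2 - 20*m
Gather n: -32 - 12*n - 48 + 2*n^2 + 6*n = 2*n^2 - 6*n - 80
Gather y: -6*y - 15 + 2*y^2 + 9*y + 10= 2*y^2 + 3*y - 5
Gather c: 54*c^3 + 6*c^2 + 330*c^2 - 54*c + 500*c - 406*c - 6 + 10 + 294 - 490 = 54*c^3 + 336*c^2 + 40*c - 192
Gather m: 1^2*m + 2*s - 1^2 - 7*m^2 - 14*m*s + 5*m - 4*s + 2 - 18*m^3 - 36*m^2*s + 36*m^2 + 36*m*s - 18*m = -18*m^3 + m^2*(29 - 36*s) + m*(22*s - 12) - 2*s + 1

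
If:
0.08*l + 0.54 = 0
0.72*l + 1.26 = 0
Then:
No Solution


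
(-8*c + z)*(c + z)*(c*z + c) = -8*c^3*z - 8*c^3 - 7*c^2*z^2 - 7*c^2*z + c*z^3 + c*z^2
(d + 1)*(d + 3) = d^2 + 4*d + 3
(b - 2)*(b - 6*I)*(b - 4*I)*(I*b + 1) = I*b^4 + 11*b^3 - 2*I*b^3 - 22*b^2 - 34*I*b^2 - 24*b + 68*I*b + 48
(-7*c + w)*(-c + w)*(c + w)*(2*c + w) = 14*c^4 + 5*c^3*w - 15*c^2*w^2 - 5*c*w^3 + w^4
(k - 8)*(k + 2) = k^2 - 6*k - 16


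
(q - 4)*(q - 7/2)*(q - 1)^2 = q^4 - 19*q^3/2 + 30*q^2 - 71*q/2 + 14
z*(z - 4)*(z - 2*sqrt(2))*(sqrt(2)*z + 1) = sqrt(2)*z^4 - 4*sqrt(2)*z^3 - 3*z^3 - 2*sqrt(2)*z^2 + 12*z^2 + 8*sqrt(2)*z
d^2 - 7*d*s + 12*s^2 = (d - 4*s)*(d - 3*s)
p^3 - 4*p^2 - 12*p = p*(p - 6)*(p + 2)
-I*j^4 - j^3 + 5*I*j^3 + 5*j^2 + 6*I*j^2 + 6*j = j*(j - 6)*(j - I)*(-I*j - I)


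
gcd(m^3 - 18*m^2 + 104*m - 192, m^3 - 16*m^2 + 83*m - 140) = m - 4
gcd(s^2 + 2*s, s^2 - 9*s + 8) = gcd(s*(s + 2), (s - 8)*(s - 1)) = 1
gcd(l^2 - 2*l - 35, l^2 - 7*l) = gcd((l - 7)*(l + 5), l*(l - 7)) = l - 7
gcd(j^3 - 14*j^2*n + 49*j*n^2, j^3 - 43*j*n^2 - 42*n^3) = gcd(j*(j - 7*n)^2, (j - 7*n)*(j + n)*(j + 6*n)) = j - 7*n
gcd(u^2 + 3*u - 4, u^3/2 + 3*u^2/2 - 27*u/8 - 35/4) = 1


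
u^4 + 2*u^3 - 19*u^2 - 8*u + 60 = (u - 3)*(u - 2)*(u + 2)*(u + 5)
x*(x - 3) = x^2 - 3*x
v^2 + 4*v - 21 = (v - 3)*(v + 7)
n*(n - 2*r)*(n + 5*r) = n^3 + 3*n^2*r - 10*n*r^2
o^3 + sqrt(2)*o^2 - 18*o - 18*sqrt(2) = (o - 3*sqrt(2))*(o + sqrt(2))*(o + 3*sqrt(2))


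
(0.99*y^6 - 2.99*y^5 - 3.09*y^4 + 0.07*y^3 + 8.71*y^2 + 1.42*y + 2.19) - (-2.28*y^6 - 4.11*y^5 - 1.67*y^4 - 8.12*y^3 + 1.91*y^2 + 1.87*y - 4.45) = 3.27*y^6 + 1.12*y^5 - 1.42*y^4 + 8.19*y^3 + 6.8*y^2 - 0.45*y + 6.64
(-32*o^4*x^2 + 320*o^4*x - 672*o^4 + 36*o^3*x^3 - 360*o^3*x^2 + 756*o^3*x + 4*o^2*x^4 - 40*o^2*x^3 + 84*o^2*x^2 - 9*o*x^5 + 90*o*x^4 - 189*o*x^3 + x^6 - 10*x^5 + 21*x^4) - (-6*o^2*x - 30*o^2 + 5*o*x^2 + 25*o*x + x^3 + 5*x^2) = -32*o^4*x^2 + 320*o^4*x - 672*o^4 + 36*o^3*x^3 - 360*o^3*x^2 + 756*o^3*x + 4*o^2*x^4 - 40*o^2*x^3 + 84*o^2*x^2 + 6*o^2*x + 30*o^2 - 9*o*x^5 + 90*o*x^4 - 189*o*x^3 - 5*o*x^2 - 25*o*x + x^6 - 10*x^5 + 21*x^4 - x^3 - 5*x^2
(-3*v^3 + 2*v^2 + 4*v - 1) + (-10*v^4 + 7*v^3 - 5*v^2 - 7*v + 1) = -10*v^4 + 4*v^3 - 3*v^2 - 3*v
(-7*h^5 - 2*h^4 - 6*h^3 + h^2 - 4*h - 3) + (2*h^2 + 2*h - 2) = -7*h^5 - 2*h^4 - 6*h^3 + 3*h^2 - 2*h - 5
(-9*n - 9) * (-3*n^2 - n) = 27*n^3 + 36*n^2 + 9*n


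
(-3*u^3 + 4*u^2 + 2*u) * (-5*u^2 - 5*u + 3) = 15*u^5 - 5*u^4 - 39*u^3 + 2*u^2 + 6*u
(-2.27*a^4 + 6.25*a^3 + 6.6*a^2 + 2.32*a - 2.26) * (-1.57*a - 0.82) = 3.5639*a^5 - 7.9511*a^4 - 15.487*a^3 - 9.0544*a^2 + 1.6458*a + 1.8532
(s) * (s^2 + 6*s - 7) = s^3 + 6*s^2 - 7*s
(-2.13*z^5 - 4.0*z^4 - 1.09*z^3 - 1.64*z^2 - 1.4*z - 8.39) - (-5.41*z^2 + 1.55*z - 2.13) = -2.13*z^5 - 4.0*z^4 - 1.09*z^3 + 3.77*z^2 - 2.95*z - 6.26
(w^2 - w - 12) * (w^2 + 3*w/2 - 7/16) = w^4 + w^3/2 - 223*w^2/16 - 281*w/16 + 21/4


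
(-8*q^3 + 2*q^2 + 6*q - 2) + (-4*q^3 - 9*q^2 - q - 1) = -12*q^3 - 7*q^2 + 5*q - 3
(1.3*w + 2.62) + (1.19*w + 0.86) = 2.49*w + 3.48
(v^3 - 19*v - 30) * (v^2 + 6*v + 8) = v^5 + 6*v^4 - 11*v^3 - 144*v^2 - 332*v - 240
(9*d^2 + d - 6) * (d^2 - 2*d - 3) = 9*d^4 - 17*d^3 - 35*d^2 + 9*d + 18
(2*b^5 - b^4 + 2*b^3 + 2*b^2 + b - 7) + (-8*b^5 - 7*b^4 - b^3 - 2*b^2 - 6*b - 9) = -6*b^5 - 8*b^4 + b^3 - 5*b - 16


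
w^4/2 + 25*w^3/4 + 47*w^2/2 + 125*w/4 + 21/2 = (w/2 + 1)*(w + 1/2)*(w + 3)*(w + 7)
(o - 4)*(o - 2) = o^2 - 6*o + 8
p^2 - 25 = (p - 5)*(p + 5)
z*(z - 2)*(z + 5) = z^3 + 3*z^2 - 10*z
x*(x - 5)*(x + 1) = x^3 - 4*x^2 - 5*x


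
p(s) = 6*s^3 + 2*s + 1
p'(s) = 18*s^2 + 2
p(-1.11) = -9.43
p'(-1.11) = 24.18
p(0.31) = 1.80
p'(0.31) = 3.73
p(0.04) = 1.08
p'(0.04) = 2.03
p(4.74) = 649.46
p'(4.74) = 406.42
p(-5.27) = -887.72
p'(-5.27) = 501.91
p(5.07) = 793.08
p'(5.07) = 464.69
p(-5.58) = -1052.61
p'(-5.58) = 562.46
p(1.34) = 18.12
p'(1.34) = 34.32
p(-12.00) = -10391.00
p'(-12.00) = 2594.00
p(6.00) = 1309.00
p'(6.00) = 650.00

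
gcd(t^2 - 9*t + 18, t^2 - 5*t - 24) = 1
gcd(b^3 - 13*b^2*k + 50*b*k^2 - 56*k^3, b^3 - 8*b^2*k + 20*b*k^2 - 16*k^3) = b^2 - 6*b*k + 8*k^2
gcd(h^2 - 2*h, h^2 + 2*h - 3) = 1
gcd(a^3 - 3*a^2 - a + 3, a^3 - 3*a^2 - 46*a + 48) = a - 1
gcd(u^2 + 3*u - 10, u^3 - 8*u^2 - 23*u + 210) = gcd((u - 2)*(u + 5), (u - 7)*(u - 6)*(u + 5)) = u + 5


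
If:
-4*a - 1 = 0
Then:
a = -1/4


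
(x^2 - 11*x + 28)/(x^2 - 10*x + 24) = (x - 7)/(x - 6)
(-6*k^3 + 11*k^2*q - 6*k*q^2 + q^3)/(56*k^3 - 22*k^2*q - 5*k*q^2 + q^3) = (3*k^2 - 4*k*q + q^2)/(-28*k^2 - 3*k*q + q^2)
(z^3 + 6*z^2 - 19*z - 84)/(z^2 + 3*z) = z + 3 - 28/z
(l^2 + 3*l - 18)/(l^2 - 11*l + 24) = (l + 6)/(l - 8)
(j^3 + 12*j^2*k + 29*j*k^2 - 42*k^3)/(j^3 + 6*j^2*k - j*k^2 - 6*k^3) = (j + 7*k)/(j + k)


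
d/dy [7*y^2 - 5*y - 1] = 14*y - 5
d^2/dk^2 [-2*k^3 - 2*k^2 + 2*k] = -12*k - 4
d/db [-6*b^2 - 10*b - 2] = -12*b - 10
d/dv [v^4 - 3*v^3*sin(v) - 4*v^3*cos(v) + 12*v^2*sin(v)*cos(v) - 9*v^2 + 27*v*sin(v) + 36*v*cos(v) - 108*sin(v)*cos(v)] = 4*v^3*sin(v) - 3*v^3*cos(v) + 4*v^3 - 9*v^2*sin(v) - 12*v^2*cos(v) + 12*v^2*cos(2*v) - 36*v*sin(v) + 12*v*sin(2*v) + 27*v*cos(v) - 18*v + 27*sin(v) + 36*cos(v) - 108*cos(2*v)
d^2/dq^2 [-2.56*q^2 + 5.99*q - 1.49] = -5.12000000000000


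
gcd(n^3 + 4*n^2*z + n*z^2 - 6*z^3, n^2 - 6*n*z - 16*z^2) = n + 2*z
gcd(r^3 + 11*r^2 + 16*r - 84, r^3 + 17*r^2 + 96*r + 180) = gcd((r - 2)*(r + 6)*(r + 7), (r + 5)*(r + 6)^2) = r + 6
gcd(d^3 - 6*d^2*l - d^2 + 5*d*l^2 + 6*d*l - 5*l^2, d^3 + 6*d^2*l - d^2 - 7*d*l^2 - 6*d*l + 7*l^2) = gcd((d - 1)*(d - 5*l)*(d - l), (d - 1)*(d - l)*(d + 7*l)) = d^2 - d*l - d + l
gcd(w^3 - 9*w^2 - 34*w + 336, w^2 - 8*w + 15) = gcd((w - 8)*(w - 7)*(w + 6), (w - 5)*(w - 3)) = 1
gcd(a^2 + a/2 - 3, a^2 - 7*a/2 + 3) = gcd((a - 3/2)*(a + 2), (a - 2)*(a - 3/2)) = a - 3/2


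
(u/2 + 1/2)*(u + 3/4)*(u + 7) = u^3/2 + 35*u^2/8 + 13*u/2 + 21/8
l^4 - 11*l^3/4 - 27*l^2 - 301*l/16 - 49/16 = (l - 7)*(l + 1/4)*(l + 1/2)*(l + 7/2)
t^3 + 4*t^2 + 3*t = t*(t + 1)*(t + 3)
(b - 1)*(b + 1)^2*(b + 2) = b^4 + 3*b^3 + b^2 - 3*b - 2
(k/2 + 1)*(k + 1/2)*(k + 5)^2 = k^4/2 + 25*k^3/4 + 51*k^2/2 + 145*k/4 + 25/2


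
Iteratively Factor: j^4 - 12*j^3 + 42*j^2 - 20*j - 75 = (j - 5)*(j^3 - 7*j^2 + 7*j + 15) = (j - 5)*(j + 1)*(j^2 - 8*j + 15) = (j - 5)*(j - 3)*(j + 1)*(j - 5)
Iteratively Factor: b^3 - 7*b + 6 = (b - 1)*(b^2 + b - 6) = (b - 1)*(b + 3)*(b - 2)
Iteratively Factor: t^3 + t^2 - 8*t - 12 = (t + 2)*(t^2 - t - 6) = (t + 2)^2*(t - 3)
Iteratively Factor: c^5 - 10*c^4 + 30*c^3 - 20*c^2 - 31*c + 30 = (c - 2)*(c^4 - 8*c^3 + 14*c^2 + 8*c - 15) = (c - 5)*(c - 2)*(c^3 - 3*c^2 - c + 3) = (c - 5)*(c - 2)*(c - 1)*(c^2 - 2*c - 3) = (c - 5)*(c - 2)*(c - 1)*(c + 1)*(c - 3)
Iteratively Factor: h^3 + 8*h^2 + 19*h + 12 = (h + 1)*(h^2 + 7*h + 12) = (h + 1)*(h + 4)*(h + 3)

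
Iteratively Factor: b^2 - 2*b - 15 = (b + 3)*(b - 5)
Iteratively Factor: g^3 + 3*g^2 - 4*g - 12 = (g + 2)*(g^2 + g - 6) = (g - 2)*(g + 2)*(g + 3)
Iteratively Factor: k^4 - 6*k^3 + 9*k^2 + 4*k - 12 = (k - 2)*(k^3 - 4*k^2 + k + 6) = (k - 3)*(k - 2)*(k^2 - k - 2) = (k - 3)*(k - 2)^2*(k + 1)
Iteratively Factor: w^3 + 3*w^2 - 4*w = (w + 4)*(w^2 - w) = (w - 1)*(w + 4)*(w)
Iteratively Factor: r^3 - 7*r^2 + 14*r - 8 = (r - 2)*(r^2 - 5*r + 4) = (r - 4)*(r - 2)*(r - 1)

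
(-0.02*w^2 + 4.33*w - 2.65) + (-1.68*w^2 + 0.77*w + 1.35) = -1.7*w^2 + 5.1*w - 1.3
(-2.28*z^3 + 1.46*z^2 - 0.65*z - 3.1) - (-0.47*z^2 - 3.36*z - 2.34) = -2.28*z^3 + 1.93*z^2 + 2.71*z - 0.76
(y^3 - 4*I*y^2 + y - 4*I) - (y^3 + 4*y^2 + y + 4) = -4*y^2 - 4*I*y^2 - 4 - 4*I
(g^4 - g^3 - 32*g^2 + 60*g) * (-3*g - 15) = -3*g^5 - 12*g^4 + 111*g^3 + 300*g^2 - 900*g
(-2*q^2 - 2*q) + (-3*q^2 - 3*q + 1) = -5*q^2 - 5*q + 1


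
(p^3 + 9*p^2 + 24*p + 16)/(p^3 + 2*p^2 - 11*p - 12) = (p + 4)/(p - 3)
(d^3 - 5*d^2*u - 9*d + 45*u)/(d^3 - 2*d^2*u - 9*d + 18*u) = (-d + 5*u)/(-d + 2*u)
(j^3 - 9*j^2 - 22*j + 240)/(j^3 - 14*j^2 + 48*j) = (j + 5)/j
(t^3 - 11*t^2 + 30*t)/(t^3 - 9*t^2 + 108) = t*(t - 5)/(t^2 - 3*t - 18)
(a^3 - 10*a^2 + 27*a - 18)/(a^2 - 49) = (a^3 - 10*a^2 + 27*a - 18)/(a^2 - 49)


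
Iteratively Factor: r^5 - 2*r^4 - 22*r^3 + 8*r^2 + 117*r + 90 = (r - 3)*(r^4 + r^3 - 19*r^2 - 49*r - 30) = (r - 5)*(r - 3)*(r^3 + 6*r^2 + 11*r + 6) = (r - 5)*(r - 3)*(r + 3)*(r^2 + 3*r + 2) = (r - 5)*(r - 3)*(r + 2)*(r + 3)*(r + 1)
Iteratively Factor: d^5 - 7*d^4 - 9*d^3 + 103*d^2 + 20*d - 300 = (d - 5)*(d^4 - 2*d^3 - 19*d^2 + 8*d + 60) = (d - 5)*(d + 3)*(d^3 - 5*d^2 - 4*d + 20) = (d - 5)*(d - 2)*(d + 3)*(d^2 - 3*d - 10) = (d - 5)^2*(d - 2)*(d + 3)*(d + 2)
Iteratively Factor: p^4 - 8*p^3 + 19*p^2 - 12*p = (p)*(p^3 - 8*p^2 + 19*p - 12) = p*(p - 1)*(p^2 - 7*p + 12) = p*(p - 3)*(p - 1)*(p - 4)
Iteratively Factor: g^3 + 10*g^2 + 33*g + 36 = (g + 4)*(g^2 + 6*g + 9) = (g + 3)*(g + 4)*(g + 3)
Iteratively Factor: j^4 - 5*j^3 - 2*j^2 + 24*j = (j + 2)*(j^3 - 7*j^2 + 12*j) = (j - 4)*(j + 2)*(j^2 - 3*j) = j*(j - 4)*(j + 2)*(j - 3)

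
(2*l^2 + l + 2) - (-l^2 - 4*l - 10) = 3*l^2 + 5*l + 12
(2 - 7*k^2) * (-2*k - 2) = 14*k^3 + 14*k^2 - 4*k - 4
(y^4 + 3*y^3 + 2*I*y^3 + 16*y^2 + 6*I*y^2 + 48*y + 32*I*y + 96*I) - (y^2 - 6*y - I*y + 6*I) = y^4 + 3*y^3 + 2*I*y^3 + 15*y^2 + 6*I*y^2 + 54*y + 33*I*y + 90*I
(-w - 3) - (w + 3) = -2*w - 6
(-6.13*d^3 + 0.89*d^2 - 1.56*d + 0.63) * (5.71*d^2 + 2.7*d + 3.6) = -35.0023*d^5 - 11.4691*d^4 - 28.5726*d^3 + 2.5893*d^2 - 3.915*d + 2.268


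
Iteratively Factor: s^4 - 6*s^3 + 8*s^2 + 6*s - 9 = (s - 1)*(s^3 - 5*s^2 + 3*s + 9) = (s - 3)*(s - 1)*(s^2 - 2*s - 3) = (s - 3)^2*(s - 1)*(s + 1)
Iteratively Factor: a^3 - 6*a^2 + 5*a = (a)*(a^2 - 6*a + 5) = a*(a - 5)*(a - 1)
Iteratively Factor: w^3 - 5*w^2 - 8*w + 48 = (w - 4)*(w^2 - w - 12) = (w - 4)^2*(w + 3)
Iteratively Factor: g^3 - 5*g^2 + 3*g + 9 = (g - 3)*(g^2 - 2*g - 3) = (g - 3)*(g + 1)*(g - 3)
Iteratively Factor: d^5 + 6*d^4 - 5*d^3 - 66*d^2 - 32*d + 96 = (d + 2)*(d^4 + 4*d^3 - 13*d^2 - 40*d + 48) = (d + 2)*(d + 4)*(d^3 - 13*d + 12) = (d + 2)*(d + 4)^2*(d^2 - 4*d + 3) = (d - 3)*(d + 2)*(d + 4)^2*(d - 1)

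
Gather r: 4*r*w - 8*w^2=4*r*w - 8*w^2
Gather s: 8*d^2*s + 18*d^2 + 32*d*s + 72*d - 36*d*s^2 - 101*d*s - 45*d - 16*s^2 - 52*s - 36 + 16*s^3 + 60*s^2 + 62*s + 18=18*d^2 + 27*d + 16*s^3 + s^2*(44 - 36*d) + s*(8*d^2 - 69*d + 10) - 18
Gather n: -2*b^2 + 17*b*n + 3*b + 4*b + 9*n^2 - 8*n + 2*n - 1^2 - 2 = -2*b^2 + 7*b + 9*n^2 + n*(17*b - 6) - 3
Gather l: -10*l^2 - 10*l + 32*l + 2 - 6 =-10*l^2 + 22*l - 4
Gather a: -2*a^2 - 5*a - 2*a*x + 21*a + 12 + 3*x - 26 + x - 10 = -2*a^2 + a*(16 - 2*x) + 4*x - 24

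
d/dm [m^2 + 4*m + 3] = 2*m + 4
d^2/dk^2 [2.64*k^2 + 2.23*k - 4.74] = 5.28000000000000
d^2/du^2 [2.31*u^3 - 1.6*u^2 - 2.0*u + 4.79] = 13.86*u - 3.2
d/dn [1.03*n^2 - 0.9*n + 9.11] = 2.06*n - 0.9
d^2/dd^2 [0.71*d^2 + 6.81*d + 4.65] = 1.42000000000000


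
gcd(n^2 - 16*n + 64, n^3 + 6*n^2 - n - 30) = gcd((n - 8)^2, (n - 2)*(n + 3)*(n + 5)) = 1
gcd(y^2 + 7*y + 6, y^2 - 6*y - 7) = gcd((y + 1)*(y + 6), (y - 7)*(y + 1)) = y + 1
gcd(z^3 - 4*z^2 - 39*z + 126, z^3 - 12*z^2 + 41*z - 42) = z^2 - 10*z + 21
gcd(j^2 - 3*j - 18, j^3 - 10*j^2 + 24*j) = j - 6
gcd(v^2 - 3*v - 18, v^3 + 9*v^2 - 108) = 1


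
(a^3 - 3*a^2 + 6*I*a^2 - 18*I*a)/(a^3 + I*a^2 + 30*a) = (a - 3)/(a - 5*I)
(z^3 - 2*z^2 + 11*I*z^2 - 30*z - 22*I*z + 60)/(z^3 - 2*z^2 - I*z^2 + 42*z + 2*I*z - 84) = (z + 5*I)/(z - 7*I)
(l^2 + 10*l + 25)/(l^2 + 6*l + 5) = (l + 5)/(l + 1)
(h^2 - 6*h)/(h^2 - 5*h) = (h - 6)/(h - 5)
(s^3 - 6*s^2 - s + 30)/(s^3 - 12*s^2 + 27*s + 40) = (s^2 - s - 6)/(s^2 - 7*s - 8)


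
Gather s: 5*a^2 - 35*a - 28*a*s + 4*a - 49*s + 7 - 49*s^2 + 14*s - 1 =5*a^2 - 31*a - 49*s^2 + s*(-28*a - 35) + 6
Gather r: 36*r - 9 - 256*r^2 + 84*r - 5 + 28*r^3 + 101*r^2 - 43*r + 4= 28*r^3 - 155*r^2 + 77*r - 10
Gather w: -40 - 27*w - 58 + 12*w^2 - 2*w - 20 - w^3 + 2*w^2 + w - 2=-w^3 + 14*w^2 - 28*w - 120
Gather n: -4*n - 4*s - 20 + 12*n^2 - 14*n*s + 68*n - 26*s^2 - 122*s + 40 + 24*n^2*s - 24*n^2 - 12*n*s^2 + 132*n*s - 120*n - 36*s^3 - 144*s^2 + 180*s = n^2*(24*s - 12) + n*(-12*s^2 + 118*s - 56) - 36*s^3 - 170*s^2 + 54*s + 20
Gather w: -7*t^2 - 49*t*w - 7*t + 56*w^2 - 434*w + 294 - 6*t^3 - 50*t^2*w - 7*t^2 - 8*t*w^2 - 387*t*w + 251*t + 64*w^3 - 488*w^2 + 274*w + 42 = -6*t^3 - 14*t^2 + 244*t + 64*w^3 + w^2*(-8*t - 432) + w*(-50*t^2 - 436*t - 160) + 336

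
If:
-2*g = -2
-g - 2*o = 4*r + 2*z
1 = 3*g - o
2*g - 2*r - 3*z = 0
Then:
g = 1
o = 2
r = -19/8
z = 9/4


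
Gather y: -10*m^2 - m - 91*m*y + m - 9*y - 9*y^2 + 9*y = -10*m^2 - 91*m*y - 9*y^2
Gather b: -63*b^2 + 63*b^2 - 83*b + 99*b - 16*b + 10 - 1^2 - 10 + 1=0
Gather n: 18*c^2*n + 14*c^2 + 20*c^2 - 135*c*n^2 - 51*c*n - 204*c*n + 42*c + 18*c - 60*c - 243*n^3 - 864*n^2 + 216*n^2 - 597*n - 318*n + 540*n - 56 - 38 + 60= 34*c^2 - 243*n^3 + n^2*(-135*c - 648) + n*(18*c^2 - 255*c - 375) - 34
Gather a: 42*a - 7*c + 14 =42*a - 7*c + 14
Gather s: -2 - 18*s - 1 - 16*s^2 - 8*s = -16*s^2 - 26*s - 3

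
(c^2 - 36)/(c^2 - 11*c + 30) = (c + 6)/(c - 5)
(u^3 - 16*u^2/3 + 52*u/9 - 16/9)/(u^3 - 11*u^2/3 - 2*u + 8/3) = (u - 2/3)/(u + 1)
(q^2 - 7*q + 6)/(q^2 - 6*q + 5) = (q - 6)/(q - 5)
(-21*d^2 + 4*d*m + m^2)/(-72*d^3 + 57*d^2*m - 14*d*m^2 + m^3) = (7*d + m)/(24*d^2 - 11*d*m + m^2)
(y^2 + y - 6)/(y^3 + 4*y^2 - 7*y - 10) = (y + 3)/(y^2 + 6*y + 5)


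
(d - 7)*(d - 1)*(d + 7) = d^3 - d^2 - 49*d + 49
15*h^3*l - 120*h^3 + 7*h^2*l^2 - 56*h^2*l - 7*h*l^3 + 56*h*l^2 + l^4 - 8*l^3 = (-5*h + l)*(-3*h + l)*(h + l)*(l - 8)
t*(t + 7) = t^2 + 7*t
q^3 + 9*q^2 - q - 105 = (q - 3)*(q + 5)*(q + 7)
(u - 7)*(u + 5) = u^2 - 2*u - 35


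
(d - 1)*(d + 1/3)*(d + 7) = d^3 + 19*d^2/3 - 5*d - 7/3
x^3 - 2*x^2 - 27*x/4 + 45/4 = (x - 3)*(x - 3/2)*(x + 5/2)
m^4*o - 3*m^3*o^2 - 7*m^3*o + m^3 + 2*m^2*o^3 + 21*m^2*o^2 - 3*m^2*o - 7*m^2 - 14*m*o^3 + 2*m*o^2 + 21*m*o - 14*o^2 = (m - 7)*(m - 2*o)*(m - o)*(m*o + 1)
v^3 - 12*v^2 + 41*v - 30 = (v - 6)*(v - 5)*(v - 1)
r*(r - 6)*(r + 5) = r^3 - r^2 - 30*r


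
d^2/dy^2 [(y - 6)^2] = 2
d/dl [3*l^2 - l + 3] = 6*l - 1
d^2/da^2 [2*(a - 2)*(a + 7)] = 4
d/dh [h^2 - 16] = 2*h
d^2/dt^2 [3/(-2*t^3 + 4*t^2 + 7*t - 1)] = 6*(2*(3*t - 2)*(2*t^3 - 4*t^2 - 7*t + 1) - (-6*t^2 + 8*t + 7)^2)/(2*t^3 - 4*t^2 - 7*t + 1)^3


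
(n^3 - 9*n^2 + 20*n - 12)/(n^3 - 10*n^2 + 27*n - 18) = (n - 2)/(n - 3)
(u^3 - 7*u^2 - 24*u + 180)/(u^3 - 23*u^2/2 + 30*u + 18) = 2*(u + 5)/(2*u + 1)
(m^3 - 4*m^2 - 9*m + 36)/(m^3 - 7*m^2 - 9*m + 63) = (m - 4)/(m - 7)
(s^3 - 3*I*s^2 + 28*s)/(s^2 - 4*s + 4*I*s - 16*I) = s*(s - 7*I)/(s - 4)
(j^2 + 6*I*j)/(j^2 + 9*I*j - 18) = j/(j + 3*I)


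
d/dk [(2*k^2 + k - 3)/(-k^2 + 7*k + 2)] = (15*k^2 + 2*k + 23)/(k^4 - 14*k^3 + 45*k^2 + 28*k + 4)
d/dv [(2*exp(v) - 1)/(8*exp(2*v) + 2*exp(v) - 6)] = (-8*exp(2*v) + 8*exp(v) - 5)*exp(v)/(2*(16*exp(4*v) + 8*exp(3*v) - 23*exp(2*v) - 6*exp(v) + 9))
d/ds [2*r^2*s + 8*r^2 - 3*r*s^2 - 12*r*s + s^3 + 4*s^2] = 2*r^2 - 6*r*s - 12*r + 3*s^2 + 8*s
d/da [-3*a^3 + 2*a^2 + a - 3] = -9*a^2 + 4*a + 1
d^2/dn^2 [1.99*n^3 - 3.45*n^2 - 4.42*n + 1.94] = 11.94*n - 6.9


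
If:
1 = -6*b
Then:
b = -1/6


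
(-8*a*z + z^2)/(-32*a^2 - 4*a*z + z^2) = z/(4*a + z)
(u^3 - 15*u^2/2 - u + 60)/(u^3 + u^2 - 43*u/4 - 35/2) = 2*(u^2 - 10*u + 24)/(2*u^2 - 3*u - 14)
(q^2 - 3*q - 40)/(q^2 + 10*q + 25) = (q - 8)/(q + 5)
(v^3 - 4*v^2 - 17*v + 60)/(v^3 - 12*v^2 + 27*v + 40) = (v^2 + v - 12)/(v^2 - 7*v - 8)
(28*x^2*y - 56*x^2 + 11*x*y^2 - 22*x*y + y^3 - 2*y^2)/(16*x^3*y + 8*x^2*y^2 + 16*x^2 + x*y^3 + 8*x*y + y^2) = (7*x*y - 14*x + y^2 - 2*y)/(4*x^2*y + x*y^2 + 4*x + y)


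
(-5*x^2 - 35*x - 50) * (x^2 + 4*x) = -5*x^4 - 55*x^3 - 190*x^2 - 200*x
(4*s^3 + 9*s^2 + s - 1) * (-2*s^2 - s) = -8*s^5 - 22*s^4 - 11*s^3 + s^2 + s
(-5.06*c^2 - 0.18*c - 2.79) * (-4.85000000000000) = 24.541*c^2 + 0.873*c + 13.5315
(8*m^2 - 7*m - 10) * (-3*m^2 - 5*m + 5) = -24*m^4 - 19*m^3 + 105*m^2 + 15*m - 50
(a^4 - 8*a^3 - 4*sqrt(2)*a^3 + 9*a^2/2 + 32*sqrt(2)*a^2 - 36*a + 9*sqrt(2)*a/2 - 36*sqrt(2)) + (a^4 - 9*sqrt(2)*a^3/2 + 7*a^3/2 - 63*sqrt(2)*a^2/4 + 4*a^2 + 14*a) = 2*a^4 - 17*sqrt(2)*a^3/2 - 9*a^3/2 + 17*a^2/2 + 65*sqrt(2)*a^2/4 - 22*a + 9*sqrt(2)*a/2 - 36*sqrt(2)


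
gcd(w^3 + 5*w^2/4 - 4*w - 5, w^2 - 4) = w^2 - 4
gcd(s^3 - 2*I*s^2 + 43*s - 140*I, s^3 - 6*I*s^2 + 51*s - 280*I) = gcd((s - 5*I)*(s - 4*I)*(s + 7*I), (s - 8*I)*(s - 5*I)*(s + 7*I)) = s^2 + 2*I*s + 35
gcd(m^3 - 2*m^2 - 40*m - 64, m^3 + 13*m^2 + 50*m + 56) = m^2 + 6*m + 8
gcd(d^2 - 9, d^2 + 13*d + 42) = 1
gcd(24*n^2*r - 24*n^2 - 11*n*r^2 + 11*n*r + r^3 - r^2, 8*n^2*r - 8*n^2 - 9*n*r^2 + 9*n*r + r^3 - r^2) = -8*n*r + 8*n + r^2 - r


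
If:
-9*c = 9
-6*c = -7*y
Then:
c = -1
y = -6/7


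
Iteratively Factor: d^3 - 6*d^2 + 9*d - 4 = (d - 1)*(d^2 - 5*d + 4) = (d - 4)*(d - 1)*(d - 1)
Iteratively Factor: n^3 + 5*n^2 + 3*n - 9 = (n + 3)*(n^2 + 2*n - 3) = (n - 1)*(n + 3)*(n + 3)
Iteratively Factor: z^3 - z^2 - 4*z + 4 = (z + 2)*(z^2 - 3*z + 2) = (z - 2)*(z + 2)*(z - 1)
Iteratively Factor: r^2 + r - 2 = (r - 1)*(r + 2)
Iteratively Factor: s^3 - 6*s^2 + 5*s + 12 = (s - 4)*(s^2 - 2*s - 3) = (s - 4)*(s + 1)*(s - 3)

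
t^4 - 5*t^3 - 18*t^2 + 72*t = t*(t - 6)*(t - 3)*(t + 4)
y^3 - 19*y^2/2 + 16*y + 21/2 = (y - 7)*(y - 3)*(y + 1/2)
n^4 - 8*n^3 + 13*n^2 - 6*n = n*(n - 6)*(n - 1)^2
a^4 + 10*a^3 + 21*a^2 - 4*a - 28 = (a - 1)*(a + 2)^2*(a + 7)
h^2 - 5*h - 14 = (h - 7)*(h + 2)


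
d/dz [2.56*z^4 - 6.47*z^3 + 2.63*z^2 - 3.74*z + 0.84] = 10.24*z^3 - 19.41*z^2 + 5.26*z - 3.74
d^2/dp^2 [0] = 0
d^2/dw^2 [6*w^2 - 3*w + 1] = 12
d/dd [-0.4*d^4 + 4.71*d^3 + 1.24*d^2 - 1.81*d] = -1.6*d^3 + 14.13*d^2 + 2.48*d - 1.81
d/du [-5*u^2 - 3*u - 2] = -10*u - 3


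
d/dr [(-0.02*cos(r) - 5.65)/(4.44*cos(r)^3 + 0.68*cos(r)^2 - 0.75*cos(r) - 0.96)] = (-0.1776*cos(r)^3 - 75.2716*cos(r)^2 - 7.684*cos(r) + 4.2183)*sin(r)/(19.7136*cos(r)^6 + 6.0384*cos(r)^5 - 6.1976*cos(r)^4 - 9.5448*cos(r)^3 - 0.7431*cos(r)^2 + 1.44*cos(r) + 0.9216)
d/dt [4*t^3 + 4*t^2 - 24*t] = 12*t^2 + 8*t - 24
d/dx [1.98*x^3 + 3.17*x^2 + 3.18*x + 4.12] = 5.94*x^2 + 6.34*x + 3.18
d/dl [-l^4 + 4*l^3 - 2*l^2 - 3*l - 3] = -4*l^3 + 12*l^2 - 4*l - 3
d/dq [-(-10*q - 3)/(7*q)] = -3/(7*q^2)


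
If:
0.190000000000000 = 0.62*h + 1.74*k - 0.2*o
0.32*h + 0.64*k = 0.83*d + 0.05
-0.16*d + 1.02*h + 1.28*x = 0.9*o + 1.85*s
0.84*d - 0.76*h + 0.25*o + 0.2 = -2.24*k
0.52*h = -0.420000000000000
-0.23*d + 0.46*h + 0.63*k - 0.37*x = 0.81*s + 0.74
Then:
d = -0.32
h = -0.81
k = 0.07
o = -2.83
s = -0.36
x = -1.90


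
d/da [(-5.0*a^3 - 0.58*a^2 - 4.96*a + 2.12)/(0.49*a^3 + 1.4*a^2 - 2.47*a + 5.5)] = (-6.7158*a^4 + 29.5608*a^3 - 77.2398*a^2 - 12.316*a - 22.0436)/(0.2401*a^6 + 1.372*a^5 - 0.460600000000001*a^4 - 1.526*a^3 + 21.5009*a^2 - 27.17*a + 30.25)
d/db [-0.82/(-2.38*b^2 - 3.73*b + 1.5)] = (-3.9032*b - 3.0586)/(2.38*b^2 + 3.73*b - 1.5)^2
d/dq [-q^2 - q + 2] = -2*q - 1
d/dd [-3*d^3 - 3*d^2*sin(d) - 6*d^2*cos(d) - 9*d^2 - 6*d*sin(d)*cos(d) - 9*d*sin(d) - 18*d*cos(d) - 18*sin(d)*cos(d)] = 6*d^2*sin(d) - 3*d^2*cos(d) - 9*d^2 + 12*d*sin(d) - 21*d*cos(d) - 6*d*cos(2*d) - 18*d - 9*sin(d) - 3*sin(2*d) - 18*cos(d) - 18*cos(2*d)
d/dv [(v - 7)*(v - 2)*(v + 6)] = 3*v^2 - 6*v - 40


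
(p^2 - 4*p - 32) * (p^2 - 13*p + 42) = p^4 - 17*p^3 + 62*p^2 + 248*p - 1344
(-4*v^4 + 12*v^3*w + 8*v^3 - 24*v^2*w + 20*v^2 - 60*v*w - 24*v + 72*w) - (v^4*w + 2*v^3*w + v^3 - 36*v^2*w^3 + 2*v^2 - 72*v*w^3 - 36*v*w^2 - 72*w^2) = -v^4*w - 4*v^4 + 10*v^3*w + 7*v^3 + 36*v^2*w^3 - 24*v^2*w + 18*v^2 + 72*v*w^3 + 36*v*w^2 - 60*v*w - 24*v + 72*w^2 + 72*w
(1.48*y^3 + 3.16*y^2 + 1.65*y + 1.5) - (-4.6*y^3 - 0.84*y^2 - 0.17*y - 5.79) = 6.08*y^3 + 4.0*y^2 + 1.82*y + 7.29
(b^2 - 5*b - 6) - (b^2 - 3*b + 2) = -2*b - 8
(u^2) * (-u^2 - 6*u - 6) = -u^4 - 6*u^3 - 6*u^2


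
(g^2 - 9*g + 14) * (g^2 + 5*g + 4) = g^4 - 4*g^3 - 27*g^2 + 34*g + 56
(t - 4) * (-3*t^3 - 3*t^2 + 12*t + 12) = -3*t^4 + 9*t^3 + 24*t^2 - 36*t - 48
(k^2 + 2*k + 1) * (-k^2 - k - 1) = -k^4 - 3*k^3 - 4*k^2 - 3*k - 1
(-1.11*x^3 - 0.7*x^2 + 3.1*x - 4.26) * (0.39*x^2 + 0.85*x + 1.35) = -0.4329*x^5 - 1.2165*x^4 - 0.8845*x^3 + 0.0286*x^2 + 0.564000000000001*x - 5.751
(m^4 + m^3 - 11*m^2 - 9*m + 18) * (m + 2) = m^5 + 3*m^4 - 9*m^3 - 31*m^2 + 36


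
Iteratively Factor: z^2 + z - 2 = (z - 1)*(z + 2)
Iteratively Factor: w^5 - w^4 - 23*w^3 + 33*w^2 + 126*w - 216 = (w - 3)*(w^4 + 2*w^3 - 17*w^2 - 18*w + 72) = (w - 3)^2*(w^3 + 5*w^2 - 2*w - 24) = (w - 3)^2*(w - 2)*(w^2 + 7*w + 12) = (w - 3)^2*(w - 2)*(w + 4)*(w + 3)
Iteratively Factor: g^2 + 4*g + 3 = (g + 3)*(g + 1)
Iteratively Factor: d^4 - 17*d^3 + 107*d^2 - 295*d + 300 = (d - 3)*(d^3 - 14*d^2 + 65*d - 100) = (d - 5)*(d - 3)*(d^2 - 9*d + 20) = (d - 5)*(d - 4)*(d - 3)*(d - 5)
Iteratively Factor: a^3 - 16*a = (a + 4)*(a^2 - 4*a) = (a - 4)*(a + 4)*(a)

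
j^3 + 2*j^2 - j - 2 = (j - 1)*(j + 1)*(j + 2)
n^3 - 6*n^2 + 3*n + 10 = (n - 5)*(n - 2)*(n + 1)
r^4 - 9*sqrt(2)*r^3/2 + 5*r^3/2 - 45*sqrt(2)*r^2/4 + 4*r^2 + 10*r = r*(r + 5/2)*(r - 4*sqrt(2))*(r - sqrt(2)/2)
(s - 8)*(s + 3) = s^2 - 5*s - 24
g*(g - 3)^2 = g^3 - 6*g^2 + 9*g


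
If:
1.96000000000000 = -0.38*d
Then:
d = -5.16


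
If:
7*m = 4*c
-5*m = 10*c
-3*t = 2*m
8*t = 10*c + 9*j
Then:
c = 0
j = 0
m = 0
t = 0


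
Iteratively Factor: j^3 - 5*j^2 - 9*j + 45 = (j - 3)*(j^2 - 2*j - 15) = (j - 3)*(j + 3)*(j - 5)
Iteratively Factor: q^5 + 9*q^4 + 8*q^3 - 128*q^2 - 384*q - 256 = (q + 1)*(q^4 + 8*q^3 - 128*q - 256) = (q + 1)*(q + 4)*(q^3 + 4*q^2 - 16*q - 64) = (q + 1)*(q + 4)^2*(q^2 - 16) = (q - 4)*(q + 1)*(q + 4)^2*(q + 4)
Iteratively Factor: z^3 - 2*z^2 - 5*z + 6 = (z + 2)*(z^2 - 4*z + 3) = (z - 3)*(z + 2)*(z - 1)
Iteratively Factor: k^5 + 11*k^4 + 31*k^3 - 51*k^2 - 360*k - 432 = (k - 3)*(k^4 + 14*k^3 + 73*k^2 + 168*k + 144) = (k - 3)*(k + 3)*(k^3 + 11*k^2 + 40*k + 48) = (k - 3)*(k + 3)^2*(k^2 + 8*k + 16) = (k - 3)*(k + 3)^2*(k + 4)*(k + 4)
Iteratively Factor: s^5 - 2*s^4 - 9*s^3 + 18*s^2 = (s - 2)*(s^4 - 9*s^2) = s*(s - 2)*(s^3 - 9*s) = s^2*(s - 2)*(s^2 - 9) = s^2*(s - 3)*(s - 2)*(s + 3)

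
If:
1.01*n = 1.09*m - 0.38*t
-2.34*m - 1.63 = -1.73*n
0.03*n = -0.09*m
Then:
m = -0.22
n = 0.65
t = -2.35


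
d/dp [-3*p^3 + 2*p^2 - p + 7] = -9*p^2 + 4*p - 1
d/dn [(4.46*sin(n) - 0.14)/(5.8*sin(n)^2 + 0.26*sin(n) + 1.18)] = (-25.868*sin(n)^2 + 1.624*sin(n) + 5.2992)*cos(n)/(33.64*sin(n)^4 + 3.016*sin(n)^3 + 13.7556*sin(n)^2 + 0.6136*sin(n) + 1.3924)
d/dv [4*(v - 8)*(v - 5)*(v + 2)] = 12*v^2 - 88*v + 56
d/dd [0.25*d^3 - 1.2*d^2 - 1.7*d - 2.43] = 0.75*d^2 - 2.4*d - 1.7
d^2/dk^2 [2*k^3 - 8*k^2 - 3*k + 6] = 12*k - 16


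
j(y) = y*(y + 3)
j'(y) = 2*y + 3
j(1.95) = 9.65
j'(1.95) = 6.90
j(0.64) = 2.33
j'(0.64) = 4.28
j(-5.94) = 17.46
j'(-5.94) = -8.88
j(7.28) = 74.84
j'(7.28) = 17.56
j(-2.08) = -1.91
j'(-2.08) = -1.16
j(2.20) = 11.44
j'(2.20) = 7.40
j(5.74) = 50.17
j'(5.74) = 14.48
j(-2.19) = -1.77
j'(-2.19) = -1.38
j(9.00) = 108.00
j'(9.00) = 21.00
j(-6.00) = 18.00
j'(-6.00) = -9.00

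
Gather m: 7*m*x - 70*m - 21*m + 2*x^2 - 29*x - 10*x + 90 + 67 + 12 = m*(7*x - 91) + 2*x^2 - 39*x + 169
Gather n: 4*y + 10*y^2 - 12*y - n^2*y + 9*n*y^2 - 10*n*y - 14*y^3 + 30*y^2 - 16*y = -n^2*y + n*(9*y^2 - 10*y) - 14*y^3 + 40*y^2 - 24*y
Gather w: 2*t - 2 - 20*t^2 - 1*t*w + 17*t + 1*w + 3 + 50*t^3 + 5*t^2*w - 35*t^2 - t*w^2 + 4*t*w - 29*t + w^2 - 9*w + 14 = 50*t^3 - 55*t^2 - 10*t + w^2*(1 - t) + w*(5*t^2 + 3*t - 8) + 15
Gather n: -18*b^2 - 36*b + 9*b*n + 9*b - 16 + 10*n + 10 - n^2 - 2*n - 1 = -18*b^2 - 27*b - n^2 + n*(9*b + 8) - 7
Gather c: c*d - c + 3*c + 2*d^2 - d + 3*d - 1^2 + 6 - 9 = c*(d + 2) + 2*d^2 + 2*d - 4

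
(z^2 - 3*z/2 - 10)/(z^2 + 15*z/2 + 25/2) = (z - 4)/(z + 5)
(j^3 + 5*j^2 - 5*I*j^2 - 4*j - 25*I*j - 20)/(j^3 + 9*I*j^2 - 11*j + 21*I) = (j^2 + j*(5 - 4*I) - 20*I)/(j^2 + 10*I*j - 21)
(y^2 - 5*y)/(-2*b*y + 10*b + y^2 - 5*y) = y/(-2*b + y)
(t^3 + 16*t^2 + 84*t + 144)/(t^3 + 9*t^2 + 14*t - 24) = (t + 6)/(t - 1)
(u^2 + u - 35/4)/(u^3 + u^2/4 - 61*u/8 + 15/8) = 2*(2*u + 7)/(4*u^2 + 11*u - 3)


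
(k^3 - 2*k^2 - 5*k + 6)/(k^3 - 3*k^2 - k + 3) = (k + 2)/(k + 1)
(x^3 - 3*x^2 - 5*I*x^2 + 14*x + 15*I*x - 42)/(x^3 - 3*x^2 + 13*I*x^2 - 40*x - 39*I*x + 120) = (x^2 - 5*I*x + 14)/(x^2 + 13*I*x - 40)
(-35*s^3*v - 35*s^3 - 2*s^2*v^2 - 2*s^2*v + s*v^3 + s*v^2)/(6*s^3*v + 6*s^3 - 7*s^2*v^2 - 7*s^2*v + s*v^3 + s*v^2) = (-35*s^2 - 2*s*v + v^2)/(6*s^2 - 7*s*v + v^2)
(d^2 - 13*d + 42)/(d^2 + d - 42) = (d - 7)/(d + 7)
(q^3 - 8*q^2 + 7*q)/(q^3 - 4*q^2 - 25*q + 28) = q/(q + 4)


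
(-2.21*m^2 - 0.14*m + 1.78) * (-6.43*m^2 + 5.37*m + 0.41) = 14.2103*m^4 - 10.9675*m^3 - 13.1033*m^2 + 9.5012*m + 0.7298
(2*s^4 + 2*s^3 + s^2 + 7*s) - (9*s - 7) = 2*s^4 + 2*s^3 + s^2 - 2*s + 7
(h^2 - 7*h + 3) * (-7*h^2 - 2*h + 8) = -7*h^4 + 47*h^3 + h^2 - 62*h + 24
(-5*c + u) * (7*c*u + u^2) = -35*c^2*u + 2*c*u^2 + u^3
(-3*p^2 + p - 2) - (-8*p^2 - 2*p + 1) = 5*p^2 + 3*p - 3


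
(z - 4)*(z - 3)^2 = z^3 - 10*z^2 + 33*z - 36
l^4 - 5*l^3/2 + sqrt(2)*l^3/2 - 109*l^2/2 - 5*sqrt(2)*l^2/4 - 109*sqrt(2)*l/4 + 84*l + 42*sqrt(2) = (l - 8)*(l - 3/2)*(l + 7)*(l + sqrt(2)/2)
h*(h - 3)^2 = h^3 - 6*h^2 + 9*h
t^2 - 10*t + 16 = (t - 8)*(t - 2)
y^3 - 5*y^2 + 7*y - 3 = (y - 3)*(y - 1)^2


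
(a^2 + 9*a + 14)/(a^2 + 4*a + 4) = (a + 7)/(a + 2)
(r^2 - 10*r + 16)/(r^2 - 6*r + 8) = (r - 8)/(r - 4)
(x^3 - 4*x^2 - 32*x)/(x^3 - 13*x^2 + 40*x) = (x + 4)/(x - 5)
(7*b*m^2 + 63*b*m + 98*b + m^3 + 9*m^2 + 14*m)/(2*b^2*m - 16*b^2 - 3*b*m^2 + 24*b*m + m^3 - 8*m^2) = (7*b*m^2 + 63*b*m + 98*b + m^3 + 9*m^2 + 14*m)/(2*b^2*m - 16*b^2 - 3*b*m^2 + 24*b*m + m^3 - 8*m^2)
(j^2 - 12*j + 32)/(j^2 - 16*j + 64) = (j - 4)/(j - 8)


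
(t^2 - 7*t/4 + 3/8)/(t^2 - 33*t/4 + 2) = (t - 3/2)/(t - 8)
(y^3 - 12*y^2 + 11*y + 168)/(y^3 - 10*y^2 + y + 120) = (y - 7)/(y - 5)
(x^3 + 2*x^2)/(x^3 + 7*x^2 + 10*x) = x/(x + 5)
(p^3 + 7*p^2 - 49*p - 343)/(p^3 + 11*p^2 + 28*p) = (p^2 - 49)/(p*(p + 4))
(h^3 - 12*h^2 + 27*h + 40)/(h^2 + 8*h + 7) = (h^2 - 13*h + 40)/(h + 7)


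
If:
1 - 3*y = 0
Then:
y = 1/3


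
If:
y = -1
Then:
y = -1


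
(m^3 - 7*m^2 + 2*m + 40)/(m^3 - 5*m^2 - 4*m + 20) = (m - 4)/(m - 2)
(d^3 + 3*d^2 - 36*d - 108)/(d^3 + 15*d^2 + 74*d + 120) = (d^2 - 3*d - 18)/(d^2 + 9*d + 20)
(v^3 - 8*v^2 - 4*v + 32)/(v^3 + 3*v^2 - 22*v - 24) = (v^3 - 8*v^2 - 4*v + 32)/(v^3 + 3*v^2 - 22*v - 24)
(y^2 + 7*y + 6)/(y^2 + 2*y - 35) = (y^2 + 7*y + 6)/(y^2 + 2*y - 35)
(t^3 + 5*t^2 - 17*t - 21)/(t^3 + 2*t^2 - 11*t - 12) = (t + 7)/(t + 4)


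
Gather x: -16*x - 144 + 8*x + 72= -8*x - 72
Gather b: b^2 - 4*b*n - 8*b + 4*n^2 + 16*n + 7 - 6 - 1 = b^2 + b*(-4*n - 8) + 4*n^2 + 16*n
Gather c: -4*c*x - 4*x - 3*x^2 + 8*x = -4*c*x - 3*x^2 + 4*x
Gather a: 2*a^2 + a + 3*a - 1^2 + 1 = 2*a^2 + 4*a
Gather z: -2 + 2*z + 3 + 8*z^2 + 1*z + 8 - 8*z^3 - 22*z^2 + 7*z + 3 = -8*z^3 - 14*z^2 + 10*z + 12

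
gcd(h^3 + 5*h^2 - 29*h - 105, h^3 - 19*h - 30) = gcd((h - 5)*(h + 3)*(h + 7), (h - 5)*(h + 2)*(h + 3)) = h^2 - 2*h - 15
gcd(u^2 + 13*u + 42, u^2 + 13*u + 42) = u^2 + 13*u + 42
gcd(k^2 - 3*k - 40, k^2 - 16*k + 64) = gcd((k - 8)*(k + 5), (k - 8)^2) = k - 8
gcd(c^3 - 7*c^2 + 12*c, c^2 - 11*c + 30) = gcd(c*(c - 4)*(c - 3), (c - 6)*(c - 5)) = 1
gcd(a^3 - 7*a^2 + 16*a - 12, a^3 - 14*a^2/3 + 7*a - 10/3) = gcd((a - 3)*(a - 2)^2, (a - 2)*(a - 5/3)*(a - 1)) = a - 2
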